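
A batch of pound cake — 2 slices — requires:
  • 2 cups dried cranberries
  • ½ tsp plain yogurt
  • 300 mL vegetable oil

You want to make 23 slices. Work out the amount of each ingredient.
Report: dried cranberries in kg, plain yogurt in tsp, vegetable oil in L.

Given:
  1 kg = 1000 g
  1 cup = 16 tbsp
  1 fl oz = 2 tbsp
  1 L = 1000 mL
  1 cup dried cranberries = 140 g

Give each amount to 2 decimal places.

dried cranberries: 3.22 kg; plain yogurt: 5.75 tsp; vegetable oil: 3.45 L

Scaling factor: 23/2 = 11.5.
dried cranberries: 2 cup × 23/2 × 140 g/cup ÷ 1000 g/kg = 3.22 kg
plain yogurt: 0.5 tsp × 23/2 = 5.75 tsp
vegetable oil: 300 mL × 23/2 ÷ 1000 mL/L = 3.45 L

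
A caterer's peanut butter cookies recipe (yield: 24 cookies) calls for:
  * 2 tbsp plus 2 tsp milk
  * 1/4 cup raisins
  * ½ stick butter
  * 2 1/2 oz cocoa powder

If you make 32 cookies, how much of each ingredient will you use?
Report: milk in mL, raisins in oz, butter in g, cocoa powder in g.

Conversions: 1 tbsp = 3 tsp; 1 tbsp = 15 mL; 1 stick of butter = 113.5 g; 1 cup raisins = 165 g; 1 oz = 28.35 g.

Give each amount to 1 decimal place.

milk: 53.3 mL; raisins: 1.9 oz; butter: 75.7 g; cocoa powder: 94.5 g

Scaling factor: 32/24 = 4/3.
milk: (2 tbsp + 2 tsp = 8/3 tbsp) × 4/3 × 15 mL/tbsp ≈ 53.3 mL
raisins: 0.25 cup × 4/3 × 165 g/cup ÷ 28.35 g/oz ≈ 1.9 oz
butter: 0.5 stick × 4/3 × 113.5 g/stick ≈ 75.7 g
cocoa powder: 2.5 oz × 4/3 × 28.35 g/oz = 94.5 g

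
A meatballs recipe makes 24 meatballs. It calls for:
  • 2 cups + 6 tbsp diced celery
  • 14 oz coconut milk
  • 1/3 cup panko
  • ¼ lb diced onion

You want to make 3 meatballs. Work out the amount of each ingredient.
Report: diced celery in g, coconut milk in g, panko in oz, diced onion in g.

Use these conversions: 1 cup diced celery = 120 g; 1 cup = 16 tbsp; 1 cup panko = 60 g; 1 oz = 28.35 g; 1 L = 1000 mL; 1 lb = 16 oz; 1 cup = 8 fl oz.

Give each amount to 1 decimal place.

diced celery: 35.6 g; coconut milk: 49.6 g; panko: 0.1 oz; diced onion: 14.2 g

Scaling factor: 3/24 = 1/8 = 0.125.
diced celery: (2 cup + 6 tbsp = 2.375 cup) × 1/8 × 120 g/cup ≈ 35.6 g
coconut milk: 14 oz × 1/8 × 28.35 g/oz ≈ 49.6 g
panko: 1/3 cup × 1/8 × 60 g/cup ÷ 28.35 g/oz ≈ 0.1 oz
diced onion: 0.25 lb × 1/8 × 16 oz/lb × 28.35 g/oz ≈ 14.2 g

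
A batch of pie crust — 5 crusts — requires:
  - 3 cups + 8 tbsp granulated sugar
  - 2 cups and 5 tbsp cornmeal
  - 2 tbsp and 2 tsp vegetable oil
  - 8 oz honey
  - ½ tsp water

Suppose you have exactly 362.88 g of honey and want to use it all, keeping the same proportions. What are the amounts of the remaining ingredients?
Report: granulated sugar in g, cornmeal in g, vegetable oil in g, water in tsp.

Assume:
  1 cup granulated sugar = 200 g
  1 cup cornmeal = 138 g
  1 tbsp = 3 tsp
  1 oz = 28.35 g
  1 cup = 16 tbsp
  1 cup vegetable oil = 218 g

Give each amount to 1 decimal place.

The original recipe has 226.8 g of honey, so the scaling factor is 362.88 ÷ 226.8 = 8/5 = 1.6.
granulated sugar: (3 cup + 8 tbsp = 3.5 cup) × 8/5 × 200 g/cup = 1120.0 g
cornmeal: (2 cup + 5 tbsp = 2.3125 cup) × 8/5 × 138 g/cup = 510.6 g
vegetable oil: (2 tbsp + 2 tsp = 8/3 tbsp) × 8/5 ÷ 16 tbsp/cup × 218 g/cup ≈ 58.1 g
water: 0.5 tsp × 8/5 = 0.8 tsp

granulated sugar: 1120.0 g; cornmeal: 510.6 g; vegetable oil: 58.1 g; water: 0.8 tsp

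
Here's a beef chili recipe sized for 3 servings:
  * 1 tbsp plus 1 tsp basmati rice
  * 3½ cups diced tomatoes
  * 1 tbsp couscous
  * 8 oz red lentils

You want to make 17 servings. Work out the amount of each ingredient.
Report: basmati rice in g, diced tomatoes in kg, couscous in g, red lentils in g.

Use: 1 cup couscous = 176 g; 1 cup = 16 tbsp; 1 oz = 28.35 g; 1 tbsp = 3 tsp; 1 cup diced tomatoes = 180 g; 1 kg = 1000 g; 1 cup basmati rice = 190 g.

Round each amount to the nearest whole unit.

basmati rice: 90 g; diced tomatoes: 4 kg; couscous: 62 g; red lentils: 1285 g

Scaling factor: 17/3.
basmati rice: (1 tbsp + 1 tsp = 4/3 tbsp) × 17/3 ÷ 16 tbsp/cup × 190 g/cup ≈ 90 g
diced tomatoes: 3.5 cup × 17/3 × 180 g/cup ÷ 1000 g/kg ≈ 4 kg
couscous: 1 tbsp × 17/3 ÷ 16 tbsp/cup × 176 g/cup ≈ 62 g
red lentils: 8 oz × 17/3 × 28.35 g/oz ≈ 1285 g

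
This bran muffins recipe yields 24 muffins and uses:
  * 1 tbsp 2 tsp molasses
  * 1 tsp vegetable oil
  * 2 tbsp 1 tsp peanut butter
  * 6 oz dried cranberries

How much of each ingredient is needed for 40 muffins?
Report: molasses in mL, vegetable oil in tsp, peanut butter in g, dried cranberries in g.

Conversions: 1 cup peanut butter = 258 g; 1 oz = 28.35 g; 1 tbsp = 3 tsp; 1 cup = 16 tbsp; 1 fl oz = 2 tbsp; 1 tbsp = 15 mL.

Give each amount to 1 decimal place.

Scaling factor: 40/24 = 5/3.
molasses: (1 tbsp + 2 tsp = 5/3 tbsp) × 5/3 × 15 mL/tbsp ≈ 41.7 mL
vegetable oil: 1 tsp × 5/3 ≈ 1.7 tsp
peanut butter: (2 tbsp + 1 tsp = 7/3 tbsp) × 5/3 ÷ 16 tbsp/cup × 258 g/cup ≈ 62.7 g
dried cranberries: 6 oz × 5/3 × 28.35 g/oz = 283.5 g

molasses: 41.7 mL; vegetable oil: 1.7 tsp; peanut butter: 62.7 g; dried cranberries: 283.5 g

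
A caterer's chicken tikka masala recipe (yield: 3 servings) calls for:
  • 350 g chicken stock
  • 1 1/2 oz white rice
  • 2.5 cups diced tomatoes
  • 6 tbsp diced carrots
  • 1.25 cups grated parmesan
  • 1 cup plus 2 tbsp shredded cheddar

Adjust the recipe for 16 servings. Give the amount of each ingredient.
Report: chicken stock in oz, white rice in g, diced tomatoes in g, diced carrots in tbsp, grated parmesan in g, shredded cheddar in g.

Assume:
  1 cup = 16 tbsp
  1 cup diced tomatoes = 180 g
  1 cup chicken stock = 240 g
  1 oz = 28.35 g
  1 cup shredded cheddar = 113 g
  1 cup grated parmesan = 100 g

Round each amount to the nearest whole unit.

chicken stock: 66 oz; white rice: 227 g; diced tomatoes: 2400 g; diced carrots: 32 tbsp; grated parmesan: 667 g; shredded cheddar: 678 g

Scaling factor: 16/3.
chicken stock: 350 g × 16/3 ÷ 28.35 g/oz ≈ 66 oz
white rice: 1.5 oz × 16/3 × 28.35 g/oz ≈ 227 g
diced tomatoes: 2.5 cup × 16/3 × 180 g/cup = 2400 g
diced carrots: 6 tbsp × 16/3 = 32 tbsp
grated parmesan: 1.25 cup × 16/3 × 100 g/cup ≈ 667 g
shredded cheddar: (1 cup + 2 tbsp = 1.125 cup) × 16/3 × 113 g/cup = 678 g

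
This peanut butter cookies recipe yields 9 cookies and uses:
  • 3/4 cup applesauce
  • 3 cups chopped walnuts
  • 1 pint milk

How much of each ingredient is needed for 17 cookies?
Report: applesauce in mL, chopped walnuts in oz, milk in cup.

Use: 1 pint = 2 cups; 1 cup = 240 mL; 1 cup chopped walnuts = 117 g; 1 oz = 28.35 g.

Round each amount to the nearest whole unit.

Scaling factor: 17/9.
applesauce: 0.75 cup × 17/9 × 240 mL/cup = 340 mL
chopped walnuts: 3 cup × 17/9 × 117 g/cup ÷ 28.35 g/oz ≈ 23 oz
milk: 1 pint × 17/9 × 2 cup/pint ≈ 4 cup

applesauce: 340 mL; chopped walnuts: 23 oz; milk: 4 cup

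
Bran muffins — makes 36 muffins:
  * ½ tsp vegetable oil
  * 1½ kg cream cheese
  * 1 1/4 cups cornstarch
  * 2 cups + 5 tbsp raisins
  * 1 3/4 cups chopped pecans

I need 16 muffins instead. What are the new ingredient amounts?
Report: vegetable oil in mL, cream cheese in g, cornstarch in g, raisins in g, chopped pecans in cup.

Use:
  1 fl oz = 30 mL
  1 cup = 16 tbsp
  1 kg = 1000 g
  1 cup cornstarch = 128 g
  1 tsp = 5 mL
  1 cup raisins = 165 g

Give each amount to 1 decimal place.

vegetable oil: 1.1 mL; cream cheese: 666.7 g; cornstarch: 71.1 g; raisins: 169.6 g; chopped pecans: 0.8 cup

Scaling factor: 16/36 = 4/9.
vegetable oil: 0.5 tsp × 4/9 × 5 mL/tsp ≈ 1.1 mL
cream cheese: 1.5 kg × 4/9 × 1000 g/kg ≈ 666.7 g
cornstarch: 1.25 cup × 4/9 × 128 g/cup ≈ 71.1 g
raisins: (2 cup + 5 tbsp = 2.3125 cup) × 4/9 × 165 g/cup ≈ 169.6 g
chopped pecans: 1.75 cup × 4/9 ≈ 0.8 cup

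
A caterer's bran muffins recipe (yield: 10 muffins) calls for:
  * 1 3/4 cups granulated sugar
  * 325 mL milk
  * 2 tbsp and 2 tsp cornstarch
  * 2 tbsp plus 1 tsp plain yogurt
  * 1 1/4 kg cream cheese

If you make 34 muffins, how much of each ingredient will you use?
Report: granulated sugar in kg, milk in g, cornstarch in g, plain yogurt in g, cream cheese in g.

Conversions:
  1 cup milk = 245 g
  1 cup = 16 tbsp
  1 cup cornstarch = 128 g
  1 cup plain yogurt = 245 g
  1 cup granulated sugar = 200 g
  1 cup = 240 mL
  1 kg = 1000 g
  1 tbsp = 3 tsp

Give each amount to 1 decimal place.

Scaling factor: 34/10 = 17/5 = 3.4.
granulated sugar: 1.75 cup × 17/5 × 200 g/cup ÷ 1000 g/kg ≈ 1.2 kg
milk: 325 mL × 17/5 ÷ 240 mL/cup × 245 g/cup ≈ 1128.0 g
cornstarch: (2 tbsp + 2 tsp = 8/3 tbsp) × 17/5 ÷ 16 tbsp/cup × 128 g/cup ≈ 72.5 g
plain yogurt: (2 tbsp + 1 tsp = 7/3 tbsp) × 17/5 ÷ 16 tbsp/cup × 245 g/cup ≈ 121.5 g
cream cheese: 1.25 kg × 17/5 × 1000 g/kg = 4250.0 g

granulated sugar: 1.2 kg; milk: 1128.0 g; cornstarch: 72.5 g; plain yogurt: 121.5 g; cream cheese: 4250.0 g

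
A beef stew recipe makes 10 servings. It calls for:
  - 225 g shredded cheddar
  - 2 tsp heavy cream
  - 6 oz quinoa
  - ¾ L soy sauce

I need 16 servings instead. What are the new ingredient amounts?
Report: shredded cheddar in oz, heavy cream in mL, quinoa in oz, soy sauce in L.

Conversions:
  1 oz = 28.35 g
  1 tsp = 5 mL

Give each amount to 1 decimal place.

Scaling factor: 16/10 = 8/5 = 1.6.
shredded cheddar: 225 g × 8/5 ÷ 28.35 g/oz ≈ 12.7 oz
heavy cream: 2 tsp × 8/5 × 5 mL/tsp = 16.0 mL
quinoa: 6 oz × 8/5 = 9.6 oz
soy sauce: 0.75 L × 8/5 = 1.2 L

shredded cheddar: 12.7 oz; heavy cream: 16.0 mL; quinoa: 9.6 oz; soy sauce: 1.2 L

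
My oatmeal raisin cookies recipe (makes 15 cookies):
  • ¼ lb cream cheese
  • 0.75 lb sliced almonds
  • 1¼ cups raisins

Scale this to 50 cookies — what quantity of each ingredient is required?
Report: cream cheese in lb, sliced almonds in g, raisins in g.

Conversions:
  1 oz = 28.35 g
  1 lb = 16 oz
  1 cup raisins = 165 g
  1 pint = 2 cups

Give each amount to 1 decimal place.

cream cheese: 0.8 lb; sliced almonds: 1134.0 g; raisins: 687.5 g

Scaling factor: 50/15 = 10/3.
cream cheese: 0.25 lb × 10/3 ≈ 0.8 lb
sliced almonds: 0.75 lb × 10/3 × 16 oz/lb × 28.35 g/oz = 1134.0 g
raisins: 1.25 cup × 10/3 × 165 g/cup = 687.5 g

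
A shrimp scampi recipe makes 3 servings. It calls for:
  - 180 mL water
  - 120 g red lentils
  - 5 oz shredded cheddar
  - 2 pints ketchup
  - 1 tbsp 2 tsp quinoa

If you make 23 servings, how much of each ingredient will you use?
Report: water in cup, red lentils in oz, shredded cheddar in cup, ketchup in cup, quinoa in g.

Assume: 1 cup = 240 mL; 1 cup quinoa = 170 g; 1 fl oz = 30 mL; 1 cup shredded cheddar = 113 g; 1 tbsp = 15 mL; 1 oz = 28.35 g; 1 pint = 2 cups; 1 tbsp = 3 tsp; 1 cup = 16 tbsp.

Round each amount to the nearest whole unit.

Scaling factor: 23/3.
water: 180 mL × 23/3 ÷ 240 mL/cup ≈ 6 cup
red lentils: 120 g × 23/3 ÷ 28.35 g/oz ≈ 32 oz
shredded cheddar: 5 oz × 23/3 × 28.35 g/oz ÷ 113 g/cup ≈ 10 cup
ketchup: 2 pint × 23/3 × 2 cup/pint ≈ 31 cup
quinoa: (1 tbsp + 2 tsp = 5/3 tbsp) × 23/3 ÷ 16 tbsp/cup × 170 g/cup ≈ 136 g

water: 6 cup; red lentils: 32 oz; shredded cheddar: 10 cup; ketchup: 31 cup; quinoa: 136 g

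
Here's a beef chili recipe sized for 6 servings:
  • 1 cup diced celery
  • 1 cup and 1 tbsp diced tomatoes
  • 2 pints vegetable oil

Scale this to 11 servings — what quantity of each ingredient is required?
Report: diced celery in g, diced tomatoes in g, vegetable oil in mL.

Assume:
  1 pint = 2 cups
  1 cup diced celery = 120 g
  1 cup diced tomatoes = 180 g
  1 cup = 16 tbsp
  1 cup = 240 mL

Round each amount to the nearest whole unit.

Scaling factor: 11/6.
diced celery: 1 cup × 11/6 × 120 g/cup = 220 g
diced tomatoes: (1 cup + 1 tbsp = 1.0625 cup) × 11/6 × 180 g/cup ≈ 351 g
vegetable oil: 2 pint × 11/6 × 2 cup/pint × 240 mL/cup = 1760 mL

diced celery: 220 g; diced tomatoes: 351 g; vegetable oil: 1760 mL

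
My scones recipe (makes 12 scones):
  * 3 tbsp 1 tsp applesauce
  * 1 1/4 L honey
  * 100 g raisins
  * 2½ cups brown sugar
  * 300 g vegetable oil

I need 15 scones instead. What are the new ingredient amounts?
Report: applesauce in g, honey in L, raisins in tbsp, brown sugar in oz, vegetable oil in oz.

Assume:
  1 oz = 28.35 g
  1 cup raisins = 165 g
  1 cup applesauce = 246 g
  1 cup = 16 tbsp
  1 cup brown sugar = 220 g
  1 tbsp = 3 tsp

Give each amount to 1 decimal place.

applesauce: 64.1 g; honey: 1.6 L; raisins: 12.1 tbsp; brown sugar: 24.3 oz; vegetable oil: 13.2 oz

Scaling factor: 15/12 = 5/4 = 1.25.
applesauce: (3 tbsp + 1 tsp = 10/3 tbsp) × 5/4 ÷ 16 tbsp/cup × 246 g/cup ≈ 64.1 g
honey: 1.25 L × 5/4 ≈ 1.6 L
raisins: 100 g × 5/4 ÷ 165 g/cup × 16 tbsp/cup ≈ 12.1 tbsp
brown sugar: 2.5 cup × 5/4 × 220 g/cup ÷ 28.35 g/oz ≈ 24.3 oz
vegetable oil: 300 g × 5/4 ÷ 28.35 g/oz ≈ 13.2 oz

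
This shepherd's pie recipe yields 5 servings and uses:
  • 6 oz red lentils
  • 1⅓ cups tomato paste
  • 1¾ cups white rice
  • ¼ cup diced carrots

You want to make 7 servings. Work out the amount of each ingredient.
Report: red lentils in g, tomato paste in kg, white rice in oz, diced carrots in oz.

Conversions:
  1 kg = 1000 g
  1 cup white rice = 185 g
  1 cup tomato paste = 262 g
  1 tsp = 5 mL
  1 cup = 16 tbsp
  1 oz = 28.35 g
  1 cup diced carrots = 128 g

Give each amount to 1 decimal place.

red lentils: 238.1 g; tomato paste: 0.5 kg; white rice: 16.0 oz; diced carrots: 1.6 oz

Scaling factor: 7/5 = 1.4.
red lentils: 6 oz × 7/5 × 28.35 g/oz ≈ 238.1 g
tomato paste: 4/3 cup × 7/5 × 262 g/cup ÷ 1000 g/kg ≈ 0.5 kg
white rice: 1.75 cup × 7/5 × 185 g/cup ÷ 28.35 g/oz ≈ 16.0 oz
diced carrots: 0.25 cup × 7/5 × 128 g/cup ÷ 28.35 g/oz ≈ 1.6 oz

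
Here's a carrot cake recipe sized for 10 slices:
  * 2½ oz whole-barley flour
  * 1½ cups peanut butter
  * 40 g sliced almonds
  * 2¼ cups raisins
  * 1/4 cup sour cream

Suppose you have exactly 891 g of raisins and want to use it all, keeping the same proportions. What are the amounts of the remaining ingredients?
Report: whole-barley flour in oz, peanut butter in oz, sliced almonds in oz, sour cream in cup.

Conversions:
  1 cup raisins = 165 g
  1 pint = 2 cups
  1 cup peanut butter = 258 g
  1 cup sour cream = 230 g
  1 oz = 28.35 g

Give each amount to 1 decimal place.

whole-barley flour: 6.0 oz; peanut butter: 32.8 oz; sliced almonds: 3.4 oz; sour cream: 0.6 cup

The original recipe has 371.25 g of raisins, so the scaling factor is 891 ÷ 371.25 = 12/5 = 2.4.
whole-barley flour: 2.5 oz × 12/5 = 6.0 oz
peanut butter: 1.5 cup × 12/5 × 258 g/cup ÷ 28.35 g/oz ≈ 32.8 oz
sliced almonds: 40 g × 12/5 ÷ 28.35 g/oz ≈ 3.4 oz
sour cream: 0.25 cup × 12/5 = 0.6 cup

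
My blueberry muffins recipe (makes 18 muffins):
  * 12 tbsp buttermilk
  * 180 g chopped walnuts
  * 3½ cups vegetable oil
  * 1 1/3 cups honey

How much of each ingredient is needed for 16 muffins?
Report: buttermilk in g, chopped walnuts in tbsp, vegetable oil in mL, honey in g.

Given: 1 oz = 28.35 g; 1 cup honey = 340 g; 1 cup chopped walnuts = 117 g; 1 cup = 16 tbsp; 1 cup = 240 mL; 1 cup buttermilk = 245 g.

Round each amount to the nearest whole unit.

Scaling factor: 16/18 = 8/9.
buttermilk: 12 tbsp × 8/9 ÷ 16 tbsp/cup × 245 g/cup ≈ 163 g
chopped walnuts: 180 g × 8/9 ÷ 117 g/cup × 16 tbsp/cup ≈ 22 tbsp
vegetable oil: 3.5 cup × 8/9 × 240 mL/cup ≈ 747 mL
honey: 4/3 cup × 8/9 × 340 g/cup ≈ 403 g

buttermilk: 163 g; chopped walnuts: 22 tbsp; vegetable oil: 747 mL; honey: 403 g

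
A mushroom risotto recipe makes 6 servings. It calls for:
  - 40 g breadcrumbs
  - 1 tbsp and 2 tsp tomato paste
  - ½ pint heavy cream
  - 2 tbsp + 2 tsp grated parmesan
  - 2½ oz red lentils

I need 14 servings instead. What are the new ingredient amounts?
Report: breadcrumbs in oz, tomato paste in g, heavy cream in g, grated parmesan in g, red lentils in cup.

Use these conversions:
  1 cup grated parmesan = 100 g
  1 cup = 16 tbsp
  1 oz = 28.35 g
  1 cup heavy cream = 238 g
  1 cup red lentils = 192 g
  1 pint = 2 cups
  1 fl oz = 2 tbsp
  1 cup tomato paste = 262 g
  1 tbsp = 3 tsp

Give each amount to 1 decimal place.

breadcrumbs: 3.3 oz; tomato paste: 63.7 g; heavy cream: 555.3 g; grated parmesan: 38.9 g; red lentils: 0.9 cup

Scaling factor: 14/6 = 7/3.
breadcrumbs: 40 g × 7/3 ÷ 28.35 g/oz ≈ 3.3 oz
tomato paste: (1 tbsp + 2 tsp = 5/3 tbsp) × 7/3 ÷ 16 tbsp/cup × 262 g/cup ≈ 63.7 g
heavy cream: 0.5 pint × 7/3 × 2 cup/pint × 238 g/cup ≈ 555.3 g
grated parmesan: (2 tbsp + 2 tsp = 8/3 tbsp) × 7/3 ÷ 16 tbsp/cup × 100 g/cup ≈ 38.9 g
red lentils: 2.5 oz × 7/3 × 28.35 g/oz ÷ 192 g/cup ≈ 0.9 cup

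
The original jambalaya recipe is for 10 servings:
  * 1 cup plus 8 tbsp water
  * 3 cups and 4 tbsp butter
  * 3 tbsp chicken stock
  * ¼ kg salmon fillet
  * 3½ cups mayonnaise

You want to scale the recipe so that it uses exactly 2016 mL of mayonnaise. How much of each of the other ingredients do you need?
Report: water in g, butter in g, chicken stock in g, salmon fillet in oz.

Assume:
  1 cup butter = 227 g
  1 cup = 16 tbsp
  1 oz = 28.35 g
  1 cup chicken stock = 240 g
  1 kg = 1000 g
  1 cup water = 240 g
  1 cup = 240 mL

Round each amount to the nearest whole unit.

The original recipe has 840 mL of mayonnaise, so the scaling factor is 2016 ÷ 840 = 12/5 = 2.4.
water: (1 cup + 8 tbsp = 1.5 cup) × 12/5 × 240 g/cup = 864 g
butter: (3 cup + 4 tbsp = 3.25 cup) × 12/5 × 227 g/cup ≈ 1771 g
chicken stock: 3 tbsp × 12/5 ÷ 16 tbsp/cup × 240 g/cup = 108 g
salmon fillet: 0.25 kg × 12/5 × 1000 g/kg ÷ 28.35 g/oz ≈ 21 oz

water: 864 g; butter: 1771 g; chicken stock: 108 g; salmon fillet: 21 oz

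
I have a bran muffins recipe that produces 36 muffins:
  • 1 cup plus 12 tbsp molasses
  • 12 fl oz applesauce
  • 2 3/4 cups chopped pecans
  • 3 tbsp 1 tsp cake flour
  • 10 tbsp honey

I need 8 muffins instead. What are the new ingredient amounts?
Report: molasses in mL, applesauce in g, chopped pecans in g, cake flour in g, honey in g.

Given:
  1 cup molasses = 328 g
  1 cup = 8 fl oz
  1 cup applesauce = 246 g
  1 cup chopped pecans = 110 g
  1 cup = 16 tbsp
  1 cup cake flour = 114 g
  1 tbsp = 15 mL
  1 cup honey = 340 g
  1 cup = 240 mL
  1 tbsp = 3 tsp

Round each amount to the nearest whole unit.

Scaling factor: 8/36 = 2/9.
molasses: (1 cup + 12 tbsp = 1.75 cup) × 2/9 × 240 mL/cup ≈ 93 mL
applesauce: 12 fl oz × 2/9 ÷ 8 fl oz/cup × 246 g/cup = 82 g
chopped pecans: 2.75 cup × 2/9 × 110 g/cup ≈ 67 g
cake flour: (3 tbsp + 1 tsp = 10/3 tbsp) × 2/9 ÷ 16 tbsp/cup × 114 g/cup ≈ 5 g
honey: 10 tbsp × 2/9 ÷ 16 tbsp/cup × 340 g/cup ≈ 47 g

molasses: 93 mL; applesauce: 82 g; chopped pecans: 67 g; cake flour: 5 g; honey: 47 g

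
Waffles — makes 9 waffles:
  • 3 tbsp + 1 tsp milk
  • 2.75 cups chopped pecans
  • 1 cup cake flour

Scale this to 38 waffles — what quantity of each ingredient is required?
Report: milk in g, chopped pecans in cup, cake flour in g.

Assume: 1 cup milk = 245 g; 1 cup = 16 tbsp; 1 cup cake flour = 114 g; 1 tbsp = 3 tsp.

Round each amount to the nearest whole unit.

milk: 216 g; chopped pecans: 12 cup; cake flour: 481 g

Scaling factor: 38/9.
milk: (3 tbsp + 1 tsp = 10/3 tbsp) × 38/9 ÷ 16 tbsp/cup × 245 g/cup ≈ 216 g
chopped pecans: 2.75 cup × 38/9 ≈ 12 cup
cake flour: 1 cup × 38/9 × 114 g/cup ≈ 481 g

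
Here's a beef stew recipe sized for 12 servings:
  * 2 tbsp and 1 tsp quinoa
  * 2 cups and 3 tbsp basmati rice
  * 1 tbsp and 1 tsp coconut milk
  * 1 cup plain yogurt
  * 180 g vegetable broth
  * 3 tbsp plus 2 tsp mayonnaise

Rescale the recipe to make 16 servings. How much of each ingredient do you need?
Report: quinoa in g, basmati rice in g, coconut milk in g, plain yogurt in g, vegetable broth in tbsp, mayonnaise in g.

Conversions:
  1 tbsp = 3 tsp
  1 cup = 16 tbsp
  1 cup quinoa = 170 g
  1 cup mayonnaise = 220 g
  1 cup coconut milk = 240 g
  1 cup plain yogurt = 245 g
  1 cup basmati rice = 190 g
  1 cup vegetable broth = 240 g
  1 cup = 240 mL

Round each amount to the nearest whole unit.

Scaling factor: 16/12 = 4/3.
quinoa: (2 tbsp + 1 tsp = 7/3 tbsp) × 4/3 ÷ 16 tbsp/cup × 170 g/cup ≈ 33 g
basmati rice: (2 cup + 3 tbsp = 2.1875 cup) × 4/3 × 190 g/cup ≈ 554 g
coconut milk: (1 tbsp + 1 tsp = 4/3 tbsp) × 4/3 ÷ 16 tbsp/cup × 240 g/cup ≈ 27 g
plain yogurt: 1 cup × 4/3 × 245 g/cup ≈ 327 g
vegetable broth: 180 g × 4/3 ÷ 240 g/cup × 16 tbsp/cup = 16 tbsp
mayonnaise: (3 tbsp + 2 tsp = 11/3 tbsp) × 4/3 ÷ 16 tbsp/cup × 220 g/cup ≈ 67 g

quinoa: 33 g; basmati rice: 554 g; coconut milk: 27 g; plain yogurt: 327 g; vegetable broth: 16 tbsp; mayonnaise: 67 g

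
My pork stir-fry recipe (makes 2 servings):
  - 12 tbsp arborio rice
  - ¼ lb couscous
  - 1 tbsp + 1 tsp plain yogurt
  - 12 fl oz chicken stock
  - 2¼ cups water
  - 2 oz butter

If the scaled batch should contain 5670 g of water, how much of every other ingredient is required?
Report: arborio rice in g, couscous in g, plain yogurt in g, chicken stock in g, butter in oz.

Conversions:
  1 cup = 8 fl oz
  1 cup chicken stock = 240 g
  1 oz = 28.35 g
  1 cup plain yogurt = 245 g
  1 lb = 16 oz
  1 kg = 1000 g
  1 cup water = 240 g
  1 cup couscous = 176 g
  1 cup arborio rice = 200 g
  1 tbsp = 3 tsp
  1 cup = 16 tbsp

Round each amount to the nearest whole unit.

The original recipe has 540 g of water, so the scaling factor is 5670 ÷ 540 = 21/2 = 10.5.
arborio rice: 12 tbsp × 21/2 ÷ 16 tbsp/cup × 200 g/cup = 1575 g
couscous: 0.25 lb × 21/2 × 16 oz/lb × 28.35 g/oz ≈ 1191 g
plain yogurt: (1 tbsp + 1 tsp = 4/3 tbsp) × 21/2 ÷ 16 tbsp/cup × 245 g/cup ≈ 214 g
chicken stock: 12 fl oz × 21/2 ÷ 8 fl oz/cup × 240 g/cup = 3780 g
butter: 2 oz × 21/2 = 21 oz

arborio rice: 1575 g; couscous: 1191 g; plain yogurt: 214 g; chicken stock: 3780 g; butter: 21 oz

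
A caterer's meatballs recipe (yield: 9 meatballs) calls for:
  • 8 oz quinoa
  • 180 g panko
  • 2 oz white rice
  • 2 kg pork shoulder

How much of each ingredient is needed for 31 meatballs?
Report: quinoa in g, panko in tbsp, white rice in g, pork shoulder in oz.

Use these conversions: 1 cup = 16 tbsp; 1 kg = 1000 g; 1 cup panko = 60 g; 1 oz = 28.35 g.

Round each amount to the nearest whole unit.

Scaling factor: 31/9.
quinoa: 8 oz × 31/9 × 28.35 g/oz ≈ 781 g
panko: 180 g × 31/9 ÷ 60 g/cup × 16 tbsp/cup ≈ 165 tbsp
white rice: 2 oz × 31/9 × 28.35 g/oz ≈ 195 g
pork shoulder: 2 kg × 31/9 × 1000 g/kg ÷ 28.35 g/oz ≈ 243 oz

quinoa: 781 g; panko: 165 tbsp; white rice: 195 g; pork shoulder: 243 oz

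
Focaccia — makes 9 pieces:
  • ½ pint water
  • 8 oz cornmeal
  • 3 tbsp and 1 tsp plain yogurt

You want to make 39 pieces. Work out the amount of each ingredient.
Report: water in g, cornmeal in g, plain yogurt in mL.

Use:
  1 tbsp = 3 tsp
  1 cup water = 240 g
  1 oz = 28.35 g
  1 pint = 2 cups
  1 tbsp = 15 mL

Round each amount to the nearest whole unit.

Scaling factor: 39/9 = 13/3.
water: 0.5 pint × 13/3 × 2 cup/pint × 240 g/cup = 1040 g
cornmeal: 8 oz × 13/3 × 28.35 g/oz ≈ 983 g
plain yogurt: (3 tbsp + 1 tsp = 10/3 tbsp) × 13/3 × 15 mL/tbsp ≈ 217 mL

water: 1040 g; cornmeal: 983 g; plain yogurt: 217 mL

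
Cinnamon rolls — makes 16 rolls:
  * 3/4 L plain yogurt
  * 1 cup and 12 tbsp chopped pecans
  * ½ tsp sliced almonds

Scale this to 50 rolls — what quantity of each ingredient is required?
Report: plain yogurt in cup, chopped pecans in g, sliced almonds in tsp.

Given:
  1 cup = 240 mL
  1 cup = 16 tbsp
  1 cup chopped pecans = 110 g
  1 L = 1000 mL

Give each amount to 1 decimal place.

plain yogurt: 9.8 cup; chopped pecans: 601.6 g; sliced almonds: 1.6 tsp

Scaling factor: 50/16 = 25/8 = 3.125.
plain yogurt: 0.75 L × 25/8 × 1000 mL/L ÷ 240 mL/cup ≈ 9.8 cup
chopped pecans: (1 cup + 12 tbsp = 1.75 cup) × 25/8 × 110 g/cup ≈ 601.6 g
sliced almonds: 0.5 tsp × 25/8 ≈ 1.6 tsp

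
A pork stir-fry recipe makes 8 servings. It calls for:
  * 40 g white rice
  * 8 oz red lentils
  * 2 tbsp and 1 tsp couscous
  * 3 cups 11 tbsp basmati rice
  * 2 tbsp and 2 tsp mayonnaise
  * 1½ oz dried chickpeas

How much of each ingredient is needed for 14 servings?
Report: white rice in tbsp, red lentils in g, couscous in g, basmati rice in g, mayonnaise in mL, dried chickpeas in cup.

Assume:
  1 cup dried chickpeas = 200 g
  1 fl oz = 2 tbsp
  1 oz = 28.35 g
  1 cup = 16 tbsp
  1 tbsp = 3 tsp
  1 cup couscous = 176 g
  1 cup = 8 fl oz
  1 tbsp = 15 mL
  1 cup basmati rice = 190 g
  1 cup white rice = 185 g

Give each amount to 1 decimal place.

Scaling factor: 14/8 = 7/4 = 1.75.
white rice: 40 g × 7/4 ÷ 185 g/cup × 16 tbsp/cup ≈ 6.1 tbsp
red lentils: 8 oz × 7/4 × 28.35 g/oz = 396.9 g
couscous: (2 tbsp + 1 tsp = 7/3 tbsp) × 7/4 ÷ 16 tbsp/cup × 176 g/cup ≈ 44.9 g
basmati rice: (3 cup + 11 tbsp = 3.6875 cup) × 7/4 × 190 g/cup ≈ 1226.1 g
mayonnaise: (2 tbsp + 2 tsp = 8/3 tbsp) × 7/4 × 15 mL/tbsp = 70.0 mL
dried chickpeas: 1.5 oz × 7/4 × 28.35 g/oz ÷ 200 g/cup ≈ 0.4 cup

white rice: 6.1 tbsp; red lentils: 396.9 g; couscous: 44.9 g; basmati rice: 1226.1 g; mayonnaise: 70.0 mL; dried chickpeas: 0.4 cup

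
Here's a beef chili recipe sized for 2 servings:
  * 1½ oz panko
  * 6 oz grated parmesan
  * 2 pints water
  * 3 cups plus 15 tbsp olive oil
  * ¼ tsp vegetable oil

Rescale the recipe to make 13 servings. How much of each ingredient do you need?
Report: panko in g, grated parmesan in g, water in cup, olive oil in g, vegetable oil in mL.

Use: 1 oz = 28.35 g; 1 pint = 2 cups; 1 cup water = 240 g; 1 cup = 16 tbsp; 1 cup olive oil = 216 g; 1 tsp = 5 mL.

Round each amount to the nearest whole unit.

panko: 276 g; grated parmesan: 1106 g; water: 26 cup; olive oil: 5528 g; vegetable oil: 8 mL

Scaling factor: 13/2 = 6.5.
panko: 1.5 oz × 13/2 × 28.35 g/oz ≈ 276 g
grated parmesan: 6 oz × 13/2 × 28.35 g/oz ≈ 1106 g
water: 2 pint × 13/2 × 2 cup/pint = 26 cup
olive oil: (3 cup + 15 tbsp = 3.9375 cup) × 13/2 × 216 g/cup ≈ 5528 g
vegetable oil: 0.25 tsp × 13/2 × 5 mL/tsp ≈ 8 mL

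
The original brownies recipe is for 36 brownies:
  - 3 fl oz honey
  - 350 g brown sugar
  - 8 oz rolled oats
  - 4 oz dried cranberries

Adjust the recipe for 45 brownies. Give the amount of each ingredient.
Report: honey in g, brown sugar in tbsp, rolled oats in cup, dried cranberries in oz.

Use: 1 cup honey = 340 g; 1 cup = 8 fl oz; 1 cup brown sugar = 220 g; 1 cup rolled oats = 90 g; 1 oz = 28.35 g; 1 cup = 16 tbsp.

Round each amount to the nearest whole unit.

honey: 159 g; brown sugar: 32 tbsp; rolled oats: 3 cup; dried cranberries: 5 oz

Scaling factor: 45/36 = 5/4 = 1.25.
honey: 3 fl oz × 5/4 ÷ 8 fl oz/cup × 340 g/cup ≈ 159 g
brown sugar: 350 g × 5/4 ÷ 220 g/cup × 16 tbsp/cup ≈ 32 tbsp
rolled oats: 8 oz × 5/4 × 28.35 g/oz ÷ 90 g/cup ≈ 3 cup
dried cranberries: 4 oz × 5/4 = 5 oz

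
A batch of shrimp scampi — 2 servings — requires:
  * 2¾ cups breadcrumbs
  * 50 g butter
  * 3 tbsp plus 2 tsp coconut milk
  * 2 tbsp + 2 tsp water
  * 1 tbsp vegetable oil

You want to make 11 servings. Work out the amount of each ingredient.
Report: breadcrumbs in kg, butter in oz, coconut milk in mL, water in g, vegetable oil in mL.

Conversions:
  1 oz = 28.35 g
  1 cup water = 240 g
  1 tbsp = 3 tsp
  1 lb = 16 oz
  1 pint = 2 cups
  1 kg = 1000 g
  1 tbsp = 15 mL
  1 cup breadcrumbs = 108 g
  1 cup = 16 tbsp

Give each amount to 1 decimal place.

breadcrumbs: 1.6 kg; butter: 9.7 oz; coconut milk: 302.5 mL; water: 220.0 g; vegetable oil: 82.5 mL

Scaling factor: 11/2 = 5.5.
breadcrumbs: 2.75 cup × 11/2 × 108 g/cup ÷ 1000 g/kg ≈ 1.6 kg
butter: 50 g × 11/2 ÷ 28.35 g/oz ≈ 9.7 oz
coconut milk: (3 tbsp + 2 tsp = 11/3 tbsp) × 11/2 × 15 mL/tbsp = 302.5 mL
water: (2 tbsp + 2 tsp = 8/3 tbsp) × 11/2 ÷ 16 tbsp/cup × 240 g/cup = 220.0 g
vegetable oil: 1 tbsp × 11/2 × 15 mL/tbsp = 82.5 mL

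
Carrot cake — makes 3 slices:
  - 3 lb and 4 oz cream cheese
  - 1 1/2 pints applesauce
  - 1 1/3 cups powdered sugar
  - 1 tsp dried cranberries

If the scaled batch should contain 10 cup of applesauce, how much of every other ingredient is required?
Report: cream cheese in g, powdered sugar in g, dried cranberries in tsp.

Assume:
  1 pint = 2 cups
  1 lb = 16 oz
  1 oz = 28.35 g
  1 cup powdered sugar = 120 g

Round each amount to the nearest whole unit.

The original recipe has 3 cup of applesauce, so the scaling factor is 10 ÷ 3 = 10/3.
cream cheese: (3 lb + 4 oz = 3.25 lb) × 10/3 × 16 oz/lb × 28.35 g/oz = 4914 g
powdered sugar: 4/3 cup × 10/3 × 120 g/cup ≈ 533 g
dried cranberries: 1 tsp × 10/3 ≈ 3 tsp

cream cheese: 4914 g; powdered sugar: 533 g; dried cranberries: 3 tsp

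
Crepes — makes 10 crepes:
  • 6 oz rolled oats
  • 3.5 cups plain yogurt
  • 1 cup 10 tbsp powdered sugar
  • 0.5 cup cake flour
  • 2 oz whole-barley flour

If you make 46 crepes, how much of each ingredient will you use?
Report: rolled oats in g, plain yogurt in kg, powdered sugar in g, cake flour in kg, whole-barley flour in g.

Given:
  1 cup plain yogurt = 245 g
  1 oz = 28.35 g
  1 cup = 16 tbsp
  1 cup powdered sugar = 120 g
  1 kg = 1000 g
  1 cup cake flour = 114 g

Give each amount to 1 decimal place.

Scaling factor: 46/10 = 23/5 = 4.6.
rolled oats: 6 oz × 23/5 × 28.35 g/oz ≈ 782.5 g
plain yogurt: 3.5 cup × 23/5 × 245 g/cup ÷ 1000 g/kg ≈ 3.9 kg
powdered sugar: (1 cup + 10 tbsp = 1.625 cup) × 23/5 × 120 g/cup = 897.0 g
cake flour: 0.5 cup × 23/5 × 114 g/cup ÷ 1000 g/kg ≈ 0.3 kg
whole-barley flour: 2 oz × 23/5 × 28.35 g/oz ≈ 260.8 g

rolled oats: 782.5 g; plain yogurt: 3.9 kg; powdered sugar: 897.0 g; cake flour: 0.3 kg; whole-barley flour: 260.8 g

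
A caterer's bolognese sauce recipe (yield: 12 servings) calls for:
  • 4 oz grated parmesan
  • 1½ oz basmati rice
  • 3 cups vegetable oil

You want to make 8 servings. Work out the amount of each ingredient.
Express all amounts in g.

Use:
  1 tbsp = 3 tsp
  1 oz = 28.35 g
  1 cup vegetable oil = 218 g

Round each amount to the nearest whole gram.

Scaling factor: 8/12 = 2/3.
grated parmesan: 4 oz × 2/3 × 28.35 g/oz ≈ 76 g
basmati rice: 1.5 oz × 2/3 × 28.35 g/oz ≈ 28 g
vegetable oil: 3 cup × 2/3 × 218 g/cup = 436 g

grated parmesan: 76 g; basmati rice: 28 g; vegetable oil: 436 g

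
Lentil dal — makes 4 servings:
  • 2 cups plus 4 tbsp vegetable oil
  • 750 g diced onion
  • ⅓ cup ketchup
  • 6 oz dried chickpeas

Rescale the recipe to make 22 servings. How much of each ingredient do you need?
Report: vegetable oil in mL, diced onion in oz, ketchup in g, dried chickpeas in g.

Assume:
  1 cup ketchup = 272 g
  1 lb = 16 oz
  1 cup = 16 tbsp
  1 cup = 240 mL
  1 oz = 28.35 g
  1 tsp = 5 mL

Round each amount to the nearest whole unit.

vegetable oil: 2970 mL; diced onion: 146 oz; ketchup: 499 g; dried chickpeas: 936 g

Scaling factor: 22/4 = 11/2 = 5.5.
vegetable oil: (2 cup + 4 tbsp = 2.25 cup) × 11/2 × 240 mL/cup = 2970 mL
diced onion: 750 g × 11/2 ÷ 28.35 g/oz ≈ 146 oz
ketchup: 1/3 cup × 11/2 × 272 g/cup ≈ 499 g
dried chickpeas: 6 oz × 11/2 × 28.35 g/oz ≈ 936 g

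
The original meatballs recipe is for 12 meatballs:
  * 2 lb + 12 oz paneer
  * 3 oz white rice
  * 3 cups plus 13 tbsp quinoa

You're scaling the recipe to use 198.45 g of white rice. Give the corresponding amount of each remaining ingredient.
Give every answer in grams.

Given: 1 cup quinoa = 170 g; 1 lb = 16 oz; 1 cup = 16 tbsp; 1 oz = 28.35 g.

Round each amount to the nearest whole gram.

paneer: 2911 g; quinoa: 1512 g

The original recipe has 85.05 g of white rice, so the scaling factor is 198.45 ÷ 85.05 = 7/3.
paneer: (2 lb + 12 oz = 2.75 lb) × 7/3 × 16 oz/lb × 28.35 g/oz ≈ 2911 g
quinoa: (3 cup + 13 tbsp = 3.8125 cup) × 7/3 × 170 g/cup ≈ 1512 g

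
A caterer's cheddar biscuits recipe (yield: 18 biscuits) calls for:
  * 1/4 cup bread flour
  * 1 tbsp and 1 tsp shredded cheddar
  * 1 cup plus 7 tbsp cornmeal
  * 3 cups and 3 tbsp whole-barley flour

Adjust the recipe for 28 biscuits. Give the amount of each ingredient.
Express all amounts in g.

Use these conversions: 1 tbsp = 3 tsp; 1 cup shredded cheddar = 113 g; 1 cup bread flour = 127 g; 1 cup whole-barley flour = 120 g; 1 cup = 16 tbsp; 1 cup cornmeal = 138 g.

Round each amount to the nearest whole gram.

bread flour: 49 g; shredded cheddar: 15 g; cornmeal: 309 g; whole-barley flour: 595 g

Scaling factor: 28/18 = 14/9.
bread flour: 0.25 cup × 14/9 × 127 g/cup ≈ 49 g
shredded cheddar: (1 tbsp + 1 tsp = 4/3 tbsp) × 14/9 ÷ 16 tbsp/cup × 113 g/cup ≈ 15 g
cornmeal: (1 cup + 7 tbsp = 1.4375 cup) × 14/9 × 138 g/cup ≈ 309 g
whole-barley flour: (3 cup + 3 tbsp = 3.1875 cup) × 14/9 × 120 g/cup = 595 g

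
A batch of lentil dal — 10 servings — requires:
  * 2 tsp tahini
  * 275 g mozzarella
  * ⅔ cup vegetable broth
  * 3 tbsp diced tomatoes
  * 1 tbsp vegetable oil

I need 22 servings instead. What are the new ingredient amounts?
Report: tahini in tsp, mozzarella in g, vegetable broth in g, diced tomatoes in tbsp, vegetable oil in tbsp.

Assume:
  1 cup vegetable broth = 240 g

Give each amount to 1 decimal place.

Scaling factor: 22/10 = 11/5 = 2.2.
tahini: 2 tsp × 11/5 = 4.4 tsp
mozzarella: 275 g × 11/5 = 605.0 g
vegetable broth: 2/3 cup × 11/5 × 240 g/cup = 352.0 g
diced tomatoes: 3 tbsp × 11/5 = 6.6 tbsp
vegetable oil: 1 tbsp × 11/5 = 2.2 tbsp

tahini: 4.4 tsp; mozzarella: 605.0 g; vegetable broth: 352.0 g; diced tomatoes: 6.6 tbsp; vegetable oil: 2.2 tbsp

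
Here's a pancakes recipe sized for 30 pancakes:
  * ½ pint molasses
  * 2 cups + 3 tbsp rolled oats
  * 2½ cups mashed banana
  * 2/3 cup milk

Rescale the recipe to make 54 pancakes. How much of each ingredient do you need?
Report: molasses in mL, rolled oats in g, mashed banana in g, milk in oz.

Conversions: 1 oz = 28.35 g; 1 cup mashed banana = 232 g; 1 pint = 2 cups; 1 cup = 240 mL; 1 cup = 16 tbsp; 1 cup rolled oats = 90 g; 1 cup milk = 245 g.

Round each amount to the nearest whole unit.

Scaling factor: 54/30 = 9/5 = 1.8.
molasses: 0.5 pint × 9/5 × 2 cup/pint × 240 mL/cup = 432 mL
rolled oats: (2 cup + 3 tbsp = 2.1875 cup) × 9/5 × 90 g/cup ≈ 354 g
mashed banana: 2.5 cup × 9/5 × 232 g/cup = 1044 g
milk: 2/3 cup × 9/5 × 245 g/cup ÷ 28.35 g/oz ≈ 10 oz

molasses: 432 mL; rolled oats: 354 g; mashed banana: 1044 g; milk: 10 oz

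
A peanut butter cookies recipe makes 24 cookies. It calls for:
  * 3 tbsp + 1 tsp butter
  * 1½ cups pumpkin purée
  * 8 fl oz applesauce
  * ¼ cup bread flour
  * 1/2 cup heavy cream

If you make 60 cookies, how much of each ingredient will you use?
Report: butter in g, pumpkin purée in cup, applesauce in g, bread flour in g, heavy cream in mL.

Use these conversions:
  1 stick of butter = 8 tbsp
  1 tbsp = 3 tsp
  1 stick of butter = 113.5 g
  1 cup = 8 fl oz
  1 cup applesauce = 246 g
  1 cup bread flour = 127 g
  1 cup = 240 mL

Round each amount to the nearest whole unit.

Scaling factor: 60/24 = 5/2 = 2.5.
butter: (3 tbsp + 1 tsp = 10/3 tbsp) × 5/2 ÷ 8 tbsp/stick × 113.5 g/stick ≈ 118 g
pumpkin purée: 1.5 cup × 5/2 ≈ 4 cup
applesauce: 8 fl oz × 5/2 ÷ 8 fl oz/cup × 246 g/cup = 615 g
bread flour: 0.25 cup × 5/2 × 127 g/cup ≈ 79 g
heavy cream: 0.5 cup × 5/2 × 240 mL/cup = 300 mL

butter: 118 g; pumpkin purée: 4 cup; applesauce: 615 g; bread flour: 79 g; heavy cream: 300 mL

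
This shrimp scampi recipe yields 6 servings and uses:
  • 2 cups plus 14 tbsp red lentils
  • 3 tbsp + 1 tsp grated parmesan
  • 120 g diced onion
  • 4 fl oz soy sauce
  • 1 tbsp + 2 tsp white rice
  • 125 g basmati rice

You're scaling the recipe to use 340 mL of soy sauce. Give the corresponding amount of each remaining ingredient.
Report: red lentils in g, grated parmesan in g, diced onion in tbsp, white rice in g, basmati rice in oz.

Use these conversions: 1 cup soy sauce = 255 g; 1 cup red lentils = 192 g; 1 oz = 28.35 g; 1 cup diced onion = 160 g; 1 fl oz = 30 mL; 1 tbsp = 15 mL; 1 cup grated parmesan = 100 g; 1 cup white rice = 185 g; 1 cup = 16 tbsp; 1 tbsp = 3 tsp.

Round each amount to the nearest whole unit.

The original recipe has 120 mL of soy sauce, so the scaling factor is 340 ÷ 120 = 17/6.
red lentils: (2 cup + 14 tbsp = 2.875 cup) × 17/6 × 192 g/cup = 1564 g
grated parmesan: (3 tbsp + 1 tsp = 10/3 tbsp) × 17/6 ÷ 16 tbsp/cup × 100 g/cup ≈ 59 g
diced onion: 120 g × 17/6 ÷ 160 g/cup × 16 tbsp/cup = 34 tbsp
white rice: (1 tbsp + 2 tsp = 5/3 tbsp) × 17/6 ÷ 16 tbsp/cup × 185 g/cup ≈ 55 g
basmati rice: 125 g × 17/6 ÷ 28.35 g/oz ≈ 12 oz

red lentils: 1564 g; grated parmesan: 59 g; diced onion: 34 tbsp; white rice: 55 g; basmati rice: 12 oz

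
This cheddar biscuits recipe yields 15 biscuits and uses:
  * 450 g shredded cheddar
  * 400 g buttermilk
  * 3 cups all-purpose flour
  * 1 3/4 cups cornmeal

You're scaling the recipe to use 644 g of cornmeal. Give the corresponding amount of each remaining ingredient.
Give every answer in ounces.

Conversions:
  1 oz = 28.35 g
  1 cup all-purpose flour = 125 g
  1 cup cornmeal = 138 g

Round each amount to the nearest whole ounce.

shredded cheddar: 42 oz; buttermilk: 38 oz; all-purpose flour: 35 oz

The original recipe has 241.5 g of cornmeal, so the scaling factor is 644 ÷ 241.5 = 8/3.
shredded cheddar: 450 g × 8/3 ÷ 28.35 g/oz ≈ 42 oz
buttermilk: 400 g × 8/3 ÷ 28.35 g/oz ≈ 38 oz
all-purpose flour: 3 cup × 8/3 × 125 g/cup ÷ 28.35 g/oz ≈ 35 oz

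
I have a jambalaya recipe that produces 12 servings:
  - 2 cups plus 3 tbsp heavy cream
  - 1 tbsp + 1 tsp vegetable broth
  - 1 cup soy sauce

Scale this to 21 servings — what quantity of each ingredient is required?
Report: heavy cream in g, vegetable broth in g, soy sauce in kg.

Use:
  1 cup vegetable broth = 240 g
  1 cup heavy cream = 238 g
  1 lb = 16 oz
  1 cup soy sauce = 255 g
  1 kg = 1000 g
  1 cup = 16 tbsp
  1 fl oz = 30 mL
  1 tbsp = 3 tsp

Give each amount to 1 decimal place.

heavy cream: 911.1 g; vegetable broth: 35.0 g; soy sauce: 0.4 kg

Scaling factor: 21/12 = 7/4 = 1.75.
heavy cream: (2 cup + 3 tbsp = 2.1875 cup) × 7/4 × 238 g/cup ≈ 911.1 g
vegetable broth: (1 tbsp + 1 tsp = 4/3 tbsp) × 7/4 ÷ 16 tbsp/cup × 240 g/cup = 35.0 g
soy sauce: 1 cup × 7/4 × 255 g/cup ÷ 1000 g/kg ≈ 0.4 kg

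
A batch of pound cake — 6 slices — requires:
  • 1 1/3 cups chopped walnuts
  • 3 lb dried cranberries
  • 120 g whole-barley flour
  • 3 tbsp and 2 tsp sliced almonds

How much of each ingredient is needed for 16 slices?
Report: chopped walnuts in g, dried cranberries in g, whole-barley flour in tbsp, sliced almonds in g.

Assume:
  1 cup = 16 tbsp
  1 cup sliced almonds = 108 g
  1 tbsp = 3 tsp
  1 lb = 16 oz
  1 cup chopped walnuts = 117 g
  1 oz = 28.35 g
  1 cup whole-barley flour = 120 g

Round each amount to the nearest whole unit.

Scaling factor: 16/6 = 8/3.
chopped walnuts: 4/3 cup × 8/3 × 117 g/cup = 416 g
dried cranberries: 3 lb × 8/3 × 16 oz/lb × 28.35 g/oz ≈ 3629 g
whole-barley flour: 120 g × 8/3 ÷ 120 g/cup × 16 tbsp/cup ≈ 43 tbsp
sliced almonds: (3 tbsp + 2 tsp = 11/3 tbsp) × 8/3 ÷ 16 tbsp/cup × 108 g/cup = 66 g

chopped walnuts: 416 g; dried cranberries: 3629 g; whole-barley flour: 43 tbsp; sliced almonds: 66 g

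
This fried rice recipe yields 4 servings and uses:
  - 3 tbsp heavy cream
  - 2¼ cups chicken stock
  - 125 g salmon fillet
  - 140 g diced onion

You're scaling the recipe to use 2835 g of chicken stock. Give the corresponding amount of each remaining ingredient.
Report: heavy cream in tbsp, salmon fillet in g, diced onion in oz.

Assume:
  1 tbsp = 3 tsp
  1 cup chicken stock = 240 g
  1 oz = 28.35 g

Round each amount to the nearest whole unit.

heavy cream: 16 tbsp; salmon fillet: 656 g; diced onion: 26 oz

The original recipe has 540 g of chicken stock, so the scaling factor is 2835 ÷ 540 = 21/4 = 5.25.
heavy cream: 3 tbsp × 21/4 ≈ 16 tbsp
salmon fillet: 125 g × 21/4 ≈ 656 g
diced onion: 140 g × 21/4 ÷ 28.35 g/oz ≈ 26 oz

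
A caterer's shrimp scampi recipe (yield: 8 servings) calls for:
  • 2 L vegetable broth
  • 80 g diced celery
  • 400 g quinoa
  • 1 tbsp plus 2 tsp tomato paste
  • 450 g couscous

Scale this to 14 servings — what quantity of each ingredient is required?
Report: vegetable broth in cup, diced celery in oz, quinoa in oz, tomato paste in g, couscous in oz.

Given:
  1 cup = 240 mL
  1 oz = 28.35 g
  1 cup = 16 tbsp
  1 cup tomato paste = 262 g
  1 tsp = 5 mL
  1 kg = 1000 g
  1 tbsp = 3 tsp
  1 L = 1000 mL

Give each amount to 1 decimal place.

vegetable broth: 14.6 cup; diced celery: 4.9 oz; quinoa: 24.7 oz; tomato paste: 47.8 g; couscous: 27.8 oz

Scaling factor: 14/8 = 7/4 = 1.75.
vegetable broth: 2 L × 7/4 × 1000 mL/L ÷ 240 mL/cup ≈ 14.6 cup
diced celery: 80 g × 7/4 ÷ 28.35 g/oz ≈ 4.9 oz
quinoa: 400 g × 7/4 ÷ 28.35 g/oz ≈ 24.7 oz
tomato paste: (1 tbsp + 2 tsp = 5/3 tbsp) × 7/4 ÷ 16 tbsp/cup × 262 g/cup ≈ 47.8 g
couscous: 450 g × 7/4 ÷ 28.35 g/oz ≈ 27.8 oz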